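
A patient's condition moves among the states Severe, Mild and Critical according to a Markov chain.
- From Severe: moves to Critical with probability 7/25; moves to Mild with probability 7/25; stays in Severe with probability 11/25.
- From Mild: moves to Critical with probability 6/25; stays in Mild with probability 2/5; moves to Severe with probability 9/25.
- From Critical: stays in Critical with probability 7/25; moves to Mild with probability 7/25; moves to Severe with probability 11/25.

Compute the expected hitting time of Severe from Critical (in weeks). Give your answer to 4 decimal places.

2.4123

Let t(s) be the expected number of weeks to first reach Severe from state s, with t(Severe) = 0. Conditioning on the first week:
t(Mild) = 1 + 0.4·t(Mild) + 0.24·t(Critical)
t(Critical) = 1 + 0.28·t(Mild) + 0.28·t(Critical)
Solving: t(Mild) = 2.6316, t(Critical) = 2.4123.
Expected weeks from Critical to Severe: 2.4123.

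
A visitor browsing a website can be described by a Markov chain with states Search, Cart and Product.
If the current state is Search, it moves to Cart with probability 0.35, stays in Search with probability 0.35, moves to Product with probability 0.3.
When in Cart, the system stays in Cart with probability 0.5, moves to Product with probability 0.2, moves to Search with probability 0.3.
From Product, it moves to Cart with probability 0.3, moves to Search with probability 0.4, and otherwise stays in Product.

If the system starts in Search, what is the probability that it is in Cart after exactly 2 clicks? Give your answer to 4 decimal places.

Sum over the intermediate state after 1 click:
P = P(Search→Search)·P(Search→Cart) + P(Search→Cart)·P(Cart→Cart) + P(Search→Product)·P(Product→Cart)
  = 0.35×0.35 + 0.35×0.5 + 0.3×0.3
  = 0.1225 + 0.1750 + 0.0900 = 0.3875

0.3875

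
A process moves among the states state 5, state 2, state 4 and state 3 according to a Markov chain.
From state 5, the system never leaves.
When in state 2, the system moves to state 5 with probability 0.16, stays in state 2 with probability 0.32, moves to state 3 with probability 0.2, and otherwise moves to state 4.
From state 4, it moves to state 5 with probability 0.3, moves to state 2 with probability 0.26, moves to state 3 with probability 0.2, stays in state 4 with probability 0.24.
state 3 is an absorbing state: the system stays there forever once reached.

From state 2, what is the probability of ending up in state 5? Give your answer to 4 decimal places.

Let h(s) be the probability of absorption at state 5 starting from transient state s. Then h(state 5) = 1 and h(state 3) = 0. By first-step analysis:
h(state 2) = 0.16·1 + 0.32·h(state 2) + 0.32·h(state 4) + 0.2·0
h(state 4) = 0.3·1 + 0.26·h(state 2) + 0.24·h(state 4) + 0.2·0
Solving: h(state 2) = 0.5018, h(state 4) = 0.5664.
Starting from state 2, the probability is 0.5018.

0.5018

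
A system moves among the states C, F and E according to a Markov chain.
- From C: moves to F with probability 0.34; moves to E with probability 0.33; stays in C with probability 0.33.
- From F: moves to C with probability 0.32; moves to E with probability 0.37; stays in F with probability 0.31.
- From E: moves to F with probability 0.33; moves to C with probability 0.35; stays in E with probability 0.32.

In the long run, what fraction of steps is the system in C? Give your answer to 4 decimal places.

Let the stationary distribution be π with π = πP and π_1 + π_2 + π_3 = 1.
π_1 = 0.33·π_1 + 0.32·π_2 + 0.35·π_3
π_2 = 0.34·π_1 + 0.31·π_2 + 0.33·π_3
Solving with the normalization constraint gives π = (0.3335, 0.3268, 0.3397).
So the stationary probability of C is 0.3335.

0.3335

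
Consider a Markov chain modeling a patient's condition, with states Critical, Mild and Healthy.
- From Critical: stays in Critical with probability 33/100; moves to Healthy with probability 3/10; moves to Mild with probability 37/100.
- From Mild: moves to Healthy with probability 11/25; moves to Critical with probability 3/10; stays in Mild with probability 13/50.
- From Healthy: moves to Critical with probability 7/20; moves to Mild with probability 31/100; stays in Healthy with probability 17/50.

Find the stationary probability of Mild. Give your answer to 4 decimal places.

Let the stationary distribution be π with π = πP and π_1 + π_2 + π_3 = 1.
π_1 = 0.33·π_1 + 0.3·π_2 + 0.35·π_3
π_2 = 0.37·π_1 + 0.26·π_2 + 0.31·π_3
Solving with the normalization constraint gives π = (0.3277, 0.3140, 0.3583).
So the stationary probability of Mild is 0.3140.

0.3140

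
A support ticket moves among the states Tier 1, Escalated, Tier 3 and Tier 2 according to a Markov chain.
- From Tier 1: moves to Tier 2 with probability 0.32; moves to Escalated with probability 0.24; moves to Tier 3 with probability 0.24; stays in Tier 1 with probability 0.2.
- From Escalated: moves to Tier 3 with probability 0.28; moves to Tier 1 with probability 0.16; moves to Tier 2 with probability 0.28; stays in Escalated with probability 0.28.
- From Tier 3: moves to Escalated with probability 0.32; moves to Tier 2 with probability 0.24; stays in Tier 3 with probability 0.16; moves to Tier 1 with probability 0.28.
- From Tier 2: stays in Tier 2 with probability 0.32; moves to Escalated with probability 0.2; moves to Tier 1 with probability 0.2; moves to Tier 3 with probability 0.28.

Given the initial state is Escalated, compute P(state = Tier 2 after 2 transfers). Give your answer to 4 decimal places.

Propagate the distribution vector 2 transfers from Escalated.
After 0 transfers: (0.0000, 1.0000, 0.0000, 0.0000)
After 1 transfer: (0.1600, 0.2800, 0.2800, 0.2800)
After 2 transfers: (0.2112, 0.2624, 0.2400, 0.2864)
P(in Tier 2 after 2 transfers) = 0.2864

0.2864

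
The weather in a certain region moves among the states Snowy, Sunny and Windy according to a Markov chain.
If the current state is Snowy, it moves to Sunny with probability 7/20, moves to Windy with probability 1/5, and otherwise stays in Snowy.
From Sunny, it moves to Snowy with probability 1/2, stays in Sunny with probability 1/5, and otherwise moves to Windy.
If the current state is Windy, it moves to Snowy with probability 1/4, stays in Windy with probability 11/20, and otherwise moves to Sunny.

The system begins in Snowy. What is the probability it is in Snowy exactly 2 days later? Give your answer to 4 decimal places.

Sum over the intermediate state after 1 day:
P = P(Snowy→Snowy)·P(Snowy→Snowy) + P(Snowy→Sunny)·P(Sunny→Snowy) + P(Snowy→Windy)·P(Windy→Snowy)
  = 0.45×0.45 + 0.35×0.5 + 0.2×0.25
  = 0.2025 + 0.1750 + 0.0500 = 0.4275

0.4275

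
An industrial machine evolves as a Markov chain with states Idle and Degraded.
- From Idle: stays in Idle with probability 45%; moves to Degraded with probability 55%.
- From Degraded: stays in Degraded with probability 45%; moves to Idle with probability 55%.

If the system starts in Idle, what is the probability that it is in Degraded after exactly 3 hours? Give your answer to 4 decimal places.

0.5005

Propagate the distribution vector 3 hours from Idle.
After 0 hours: (1.0000, 0.0000)
After 1 hour: (0.4500, 0.5500)
After 2 hours: (0.5050, 0.4950)
After 3 hours: (0.4995, 0.5005)
P(in Degraded after 3 hours) = 0.5005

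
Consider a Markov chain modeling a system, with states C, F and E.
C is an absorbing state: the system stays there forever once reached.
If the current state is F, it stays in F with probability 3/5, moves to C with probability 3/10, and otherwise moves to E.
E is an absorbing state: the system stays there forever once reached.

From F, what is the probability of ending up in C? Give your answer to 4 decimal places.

0.7500

Let h(s) be the probability of absorption at C starting from transient state s. Then h(C) = 1 and h(E) = 0. By first-step analysis:
h(F) = 0.3·1 + 0.6·h(F) + 0.1·0
Solving: h(F) = 0.7500.
Starting from F, the probability is 0.7500.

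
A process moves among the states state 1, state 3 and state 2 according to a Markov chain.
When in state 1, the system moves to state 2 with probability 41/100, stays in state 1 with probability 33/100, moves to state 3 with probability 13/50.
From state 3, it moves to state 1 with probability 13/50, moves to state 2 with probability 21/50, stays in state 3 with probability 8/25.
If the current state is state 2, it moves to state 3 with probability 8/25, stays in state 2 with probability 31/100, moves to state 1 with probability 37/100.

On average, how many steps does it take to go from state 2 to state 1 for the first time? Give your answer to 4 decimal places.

2.9869

Let t(s) be the expected number of steps to first reach state 1 from state s, with t(state 1) = 0. Conditioning on the first step:
t(state 3) = 1 + 0.32·t(state 3) + 0.42·t(state 2)
t(state 2) = 1 + 0.32·t(state 3) + 0.31·t(state 2)
Solving: t(state 3) = 3.3154, t(state 2) = 2.9869.
Expected steps from state 2 to state 1: 2.9869.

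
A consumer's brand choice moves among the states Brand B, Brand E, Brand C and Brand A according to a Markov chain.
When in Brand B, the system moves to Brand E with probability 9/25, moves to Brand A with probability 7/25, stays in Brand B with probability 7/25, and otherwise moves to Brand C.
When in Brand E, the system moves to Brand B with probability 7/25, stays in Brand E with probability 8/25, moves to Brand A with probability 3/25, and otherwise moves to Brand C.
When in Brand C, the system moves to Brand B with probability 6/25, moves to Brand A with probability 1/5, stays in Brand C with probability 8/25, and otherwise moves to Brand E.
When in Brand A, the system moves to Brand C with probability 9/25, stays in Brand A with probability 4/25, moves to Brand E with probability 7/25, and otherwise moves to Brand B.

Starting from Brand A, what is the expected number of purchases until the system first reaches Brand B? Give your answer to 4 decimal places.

4.2510

Let t(s) be the expected number of purchases to first reach Brand B from state s, with t(Brand B) = 0. Conditioning on the first purchase:
t(Brand E) = 1 + 0.32·t(Brand E) + 0.28·t(Brand C) + 0.12·t(Brand A)
t(Brand C) = 1 + 0.24·t(Brand E) + 0.32·t(Brand C) + 0.2·t(Brand A)
t(Brand A) = 1 + 0.28·t(Brand E) + 0.36·t(Brand C) + 0.16·t(Brand A)
Solving: t(Brand E) = 3.9092, t(Brand C) = 4.1006, t(Brand A) = 4.2510.
Expected purchases from Brand A to Brand B: 4.2510.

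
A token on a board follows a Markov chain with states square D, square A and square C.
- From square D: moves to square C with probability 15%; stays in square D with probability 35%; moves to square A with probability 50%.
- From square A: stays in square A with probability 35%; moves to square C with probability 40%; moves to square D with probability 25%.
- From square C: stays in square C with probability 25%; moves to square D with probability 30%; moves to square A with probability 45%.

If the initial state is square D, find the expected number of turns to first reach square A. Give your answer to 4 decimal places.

2.0339

Let t(s) be the expected number of turns to first reach square A from state s, with t(square A) = 0. Conditioning on the first turn:
t(square D) = 1 + 0.35·t(square D) + 0.15·t(square C)
t(square C) = 1 + 0.3·t(square D) + 0.25·t(square C)
Solving: t(square D) = 2.0339, t(square C) = 2.1469.
Expected turns from square D to square A: 2.0339.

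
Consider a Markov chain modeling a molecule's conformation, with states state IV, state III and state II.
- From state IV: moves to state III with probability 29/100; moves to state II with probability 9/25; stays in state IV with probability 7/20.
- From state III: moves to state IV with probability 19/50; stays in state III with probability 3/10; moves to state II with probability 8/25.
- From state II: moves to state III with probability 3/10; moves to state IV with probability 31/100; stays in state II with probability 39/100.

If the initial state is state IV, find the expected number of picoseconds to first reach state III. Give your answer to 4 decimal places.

3.4047

Let t(s) be the expected number of picoseconds to first reach state III from state s, with t(state III) = 0. Conditioning on the first picosecond:
t(state IV) = 1 + 0.35·t(state IV) + 0.36·t(state II)
t(state II) = 1 + 0.31·t(state IV) + 0.39·t(state II)
Solving: t(state IV) = 3.4047, t(state II) = 3.3696.
Expected picoseconds from state IV to state III: 3.4047.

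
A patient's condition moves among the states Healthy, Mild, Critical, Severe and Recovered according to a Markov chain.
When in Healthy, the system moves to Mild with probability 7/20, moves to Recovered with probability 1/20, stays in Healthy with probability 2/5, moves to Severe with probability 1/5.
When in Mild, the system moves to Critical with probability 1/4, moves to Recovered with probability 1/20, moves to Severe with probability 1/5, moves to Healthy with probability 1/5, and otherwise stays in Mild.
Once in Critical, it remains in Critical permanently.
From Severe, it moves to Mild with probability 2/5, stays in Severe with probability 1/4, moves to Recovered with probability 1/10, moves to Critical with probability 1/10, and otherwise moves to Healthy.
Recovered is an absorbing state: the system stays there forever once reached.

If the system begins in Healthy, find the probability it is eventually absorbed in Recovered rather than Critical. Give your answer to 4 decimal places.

Let h(s) be the probability of absorption at Recovered starting from transient state s. Then h(Recovered) = 1 and h(Critical) = 0. By first-step analysis:
h(Healthy) = 0.4·h(Healthy) + 0.35·h(Mild) + 0.2·h(Severe) + 0.05·1
h(Mild) = 0.2·h(Healthy) + 0.3·h(Mild) + 0.25·0 + 0.2·h(Severe) + 0.05·1
h(Severe) = 0.15·h(Healthy) + 0.4·h(Mild) + 0.1·0 + 0.25·h(Severe) + 0.1·1
Solving: h(Healthy) = 0.3615, h(Mild) = 0.2754, h(Severe) = 0.3525.
Starting from Healthy, the probability is 0.3615.

0.3615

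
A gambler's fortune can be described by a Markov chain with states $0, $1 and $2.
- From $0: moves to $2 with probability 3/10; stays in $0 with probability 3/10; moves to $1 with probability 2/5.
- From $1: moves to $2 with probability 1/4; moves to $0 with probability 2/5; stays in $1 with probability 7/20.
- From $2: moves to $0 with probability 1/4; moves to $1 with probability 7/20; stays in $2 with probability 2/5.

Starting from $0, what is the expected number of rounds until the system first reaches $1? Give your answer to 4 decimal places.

Let t(s) be the expected number of rounds to first reach $1 from state s, with t($1) = 0. Conditioning on the first round:
t($0) = 1 + 0.3·t($0) + 0.3·t($2)
t($2) = 1 + 0.25·t($0) + 0.4·t($2)
Solving: t($0) = 2.6087, t($2) = 2.7536.
Expected rounds from $0 to $1: 2.6087.

2.6087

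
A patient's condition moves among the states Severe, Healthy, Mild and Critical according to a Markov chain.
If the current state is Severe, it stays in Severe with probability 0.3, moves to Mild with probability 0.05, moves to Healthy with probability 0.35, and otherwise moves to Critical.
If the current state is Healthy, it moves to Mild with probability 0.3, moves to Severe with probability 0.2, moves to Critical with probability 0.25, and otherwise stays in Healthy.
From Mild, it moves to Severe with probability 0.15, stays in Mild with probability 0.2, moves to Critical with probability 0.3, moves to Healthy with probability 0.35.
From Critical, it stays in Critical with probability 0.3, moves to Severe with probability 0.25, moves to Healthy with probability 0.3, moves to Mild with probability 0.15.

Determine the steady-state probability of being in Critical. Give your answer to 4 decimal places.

Let the stationary distribution be π with π = πP and π_1 + π_2 + π_3 + π_4 = 1.
π_1 = 0.3·π_1 + 0.2·π_2 + 0.15·π_3 + 0.25·π_4
π_2 = 0.35·π_1 + 0.25·π_2 + 0.35·π_3 + 0.3·π_4
π_3 = 0.05·π_1 + 0.3·π_2 + 0.2·π_3 + 0.15·π_4
Solving with the normalization constraint gives π = (0.2279, 0.3052, 0.1821, 0.2847).
So the stationary probability of Critical is 0.2847.

0.2847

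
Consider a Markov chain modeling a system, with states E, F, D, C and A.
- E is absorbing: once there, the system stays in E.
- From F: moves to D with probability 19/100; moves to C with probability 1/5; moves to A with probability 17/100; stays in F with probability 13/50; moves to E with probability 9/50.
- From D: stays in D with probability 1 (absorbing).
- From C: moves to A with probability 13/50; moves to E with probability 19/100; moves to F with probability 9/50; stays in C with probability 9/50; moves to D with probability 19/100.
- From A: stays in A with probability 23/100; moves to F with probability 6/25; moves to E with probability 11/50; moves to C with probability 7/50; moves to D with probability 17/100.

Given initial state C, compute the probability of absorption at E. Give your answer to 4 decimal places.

0.5126

Let h(s) be the probability of absorption at E starting from transient state s. Then h(E) = 1 and h(D) = 0. By first-step analysis:
h(F) = 0.18·1 + 0.26·h(F) + 0.19·0 + 0.2·h(C) + 0.17·h(A)
h(C) = 0.19·1 + 0.18·h(F) + 0.19·0 + 0.18·h(C) + 0.26·h(A)
h(A) = 0.22·1 + 0.24·h(F) + 0.17·0 + 0.14·h(C) + 0.23·h(A)
Solving: h(F) = 0.5050, h(C) = 0.5126, h(A) = 0.5363.
Starting from C, the probability is 0.5126.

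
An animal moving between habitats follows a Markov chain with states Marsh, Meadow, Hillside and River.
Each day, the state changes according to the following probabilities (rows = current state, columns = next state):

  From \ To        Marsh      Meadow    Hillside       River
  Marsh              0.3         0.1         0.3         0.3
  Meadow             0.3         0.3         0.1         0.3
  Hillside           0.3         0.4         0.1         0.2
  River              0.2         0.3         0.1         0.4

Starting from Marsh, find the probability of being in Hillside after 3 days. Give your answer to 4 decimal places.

Propagate the distribution vector 3 days from Marsh.
After 0 days: (1.0000, 0.0000, 0.0000, 0.0000)
After 1 day: (0.3000, 0.1000, 0.3000, 0.3000)
After 2 days: (0.2700, 0.2700, 0.1600, 0.3000)
After 3 days: (0.2700, 0.2620, 0.1540, 0.3140)
P(in Hillside after 3 days) = 0.1540

0.1540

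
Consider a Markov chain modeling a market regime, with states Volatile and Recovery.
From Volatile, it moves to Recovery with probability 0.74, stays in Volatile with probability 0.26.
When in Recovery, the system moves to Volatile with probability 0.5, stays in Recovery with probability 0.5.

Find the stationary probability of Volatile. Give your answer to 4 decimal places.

Let the stationary distribution be π with π = πP and π_1 + π_2 = 1.
π_1 = 0.26·π_1 + 0.5·π_2
Solving with the normalization constraint gives π = (0.4032, 0.5968).
So the stationary probability of Volatile is 0.4032.

0.4032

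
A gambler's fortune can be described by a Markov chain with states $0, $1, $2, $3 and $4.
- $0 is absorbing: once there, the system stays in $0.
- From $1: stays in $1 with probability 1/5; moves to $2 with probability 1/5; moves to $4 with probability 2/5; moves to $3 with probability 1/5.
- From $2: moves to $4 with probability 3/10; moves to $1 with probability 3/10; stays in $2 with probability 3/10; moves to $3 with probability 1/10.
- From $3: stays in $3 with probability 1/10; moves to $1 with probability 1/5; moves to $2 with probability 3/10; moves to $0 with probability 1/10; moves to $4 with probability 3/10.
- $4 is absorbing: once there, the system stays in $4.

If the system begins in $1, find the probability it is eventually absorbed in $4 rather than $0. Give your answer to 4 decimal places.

0.9574

Let h(s) be the probability of absorption at $4 starting from transient state s. Then h($4) = 1 and h($0) = 0. By first-step analysis:
h($1) = 0.2·h($1) + 0.2·h($2) + 0.2·h($3) + 0.4·1
h($2) = 0.3·h($1) + 0.3·h($2) + 0.1·h($3) + 0.3·1
h($3) = 0.1·0 + 0.2·h($1) + 0.3·h($2) + 0.1·h($3) + 0.3·1
Solving: h($1) = 0.9574, h($2) = 0.9628, h($3) = 0.8670.
Starting from $1, the probability is 0.9574.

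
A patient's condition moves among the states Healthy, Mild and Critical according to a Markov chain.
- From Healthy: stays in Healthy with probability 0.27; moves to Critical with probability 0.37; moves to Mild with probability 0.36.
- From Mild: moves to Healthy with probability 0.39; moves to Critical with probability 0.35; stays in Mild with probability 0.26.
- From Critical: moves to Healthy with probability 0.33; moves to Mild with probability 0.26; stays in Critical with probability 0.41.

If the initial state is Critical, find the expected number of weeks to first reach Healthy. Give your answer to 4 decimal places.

Let t(s) be the expected number of weeks to first reach Healthy from state s, with t(Healthy) = 0. Conditioning on the first week:
t(Mild) = 1 + 0.26·t(Mild) + 0.35·t(Critical)
t(Critical) = 1 + 0.26·t(Mild) + 0.41·t(Critical)
Solving: t(Mild) = 2.7199, t(Critical) = 2.8935.
Expected weeks from Critical to Healthy: 2.8935.

2.8935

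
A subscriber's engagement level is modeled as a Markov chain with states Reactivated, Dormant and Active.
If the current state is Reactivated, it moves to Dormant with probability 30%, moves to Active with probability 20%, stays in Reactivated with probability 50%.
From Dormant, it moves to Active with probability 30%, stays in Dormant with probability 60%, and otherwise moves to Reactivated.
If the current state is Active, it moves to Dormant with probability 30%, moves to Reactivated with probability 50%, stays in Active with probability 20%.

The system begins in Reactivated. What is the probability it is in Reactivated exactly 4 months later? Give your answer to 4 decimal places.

0.3332

Propagate the distribution vector 4 months from Reactivated.
After 0 months: (1.0000, 0.0000, 0.0000)
After 1 month: (0.5000, 0.3000, 0.2000)
After 2 months: (0.3800, 0.3900, 0.2300)
After 3 months: (0.3440, 0.4170, 0.2390)
After 4 months: (0.3332, 0.4251, 0.2417)
P(in Reactivated after 4 months) = 0.3332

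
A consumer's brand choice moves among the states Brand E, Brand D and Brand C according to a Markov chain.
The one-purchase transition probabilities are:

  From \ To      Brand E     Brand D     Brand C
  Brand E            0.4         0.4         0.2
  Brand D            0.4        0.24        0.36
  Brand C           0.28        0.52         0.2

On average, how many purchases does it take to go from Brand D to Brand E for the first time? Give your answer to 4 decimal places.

Let t(s) be the expected number of purchases to first reach Brand E from state s, with t(Brand E) = 0. Conditioning on the first purchase:
t(Brand D) = 1 + 0.24·t(Brand D) + 0.36·t(Brand C)
t(Brand C) = 1 + 0.52·t(Brand D) + 0.2·t(Brand C)
Solving: t(Brand D) = 2.7567, t(Brand C) = 3.0418.
Expected purchases from Brand D to Brand E: 2.7567.

2.7567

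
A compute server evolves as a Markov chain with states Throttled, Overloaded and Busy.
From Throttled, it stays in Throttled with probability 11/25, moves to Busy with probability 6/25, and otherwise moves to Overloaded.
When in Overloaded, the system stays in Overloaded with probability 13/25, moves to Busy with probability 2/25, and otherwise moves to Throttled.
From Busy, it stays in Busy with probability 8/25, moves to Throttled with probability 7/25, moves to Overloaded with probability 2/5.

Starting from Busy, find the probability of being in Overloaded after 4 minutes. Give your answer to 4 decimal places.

Propagate the distribution vector 4 minutes from Busy.
After 0 minutes: (0.0000, 0.0000, 1.0000)
After 1 minute: (0.2800, 0.4000, 0.3200)
After 2 minutes: (0.3728, 0.4256, 0.2016)
After 3 minutes: (0.3907, 0.4212, 0.1880)
After 4 minutes: (0.3931, 0.4193, 0.1876)
P(in Overloaded after 4 minutes) = 0.4193

0.4193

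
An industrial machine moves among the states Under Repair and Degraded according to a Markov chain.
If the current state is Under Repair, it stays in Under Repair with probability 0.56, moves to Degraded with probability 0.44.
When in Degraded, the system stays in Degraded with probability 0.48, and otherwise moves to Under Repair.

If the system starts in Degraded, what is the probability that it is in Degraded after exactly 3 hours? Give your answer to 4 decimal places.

Propagate the distribution vector 3 hours from Degraded.
After 0 hours: (0.0000, 1.0000)
After 1 hour: (0.5200, 0.4800)
After 2 hours: (0.5408, 0.4592)
After 3 hours: (0.5416, 0.4584)
P(in Degraded after 3 hours) = 0.4584

0.4584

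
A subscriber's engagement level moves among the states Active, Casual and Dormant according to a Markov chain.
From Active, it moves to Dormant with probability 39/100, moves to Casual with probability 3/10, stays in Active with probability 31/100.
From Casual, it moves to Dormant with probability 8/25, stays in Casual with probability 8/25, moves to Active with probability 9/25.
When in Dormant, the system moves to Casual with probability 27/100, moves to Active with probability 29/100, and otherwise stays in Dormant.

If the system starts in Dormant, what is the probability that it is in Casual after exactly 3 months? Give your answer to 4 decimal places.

Propagate the distribution vector 3 months from Dormant.
After 0 months: (0.0000, 0.0000, 1.0000)
After 1 month: (0.2900, 0.2700, 0.4400)
After 2 months: (0.3147, 0.2922, 0.3931)
After 3 months: (0.3167, 0.2941, 0.3892)
P(in Casual after 3 months) = 0.2941

0.2941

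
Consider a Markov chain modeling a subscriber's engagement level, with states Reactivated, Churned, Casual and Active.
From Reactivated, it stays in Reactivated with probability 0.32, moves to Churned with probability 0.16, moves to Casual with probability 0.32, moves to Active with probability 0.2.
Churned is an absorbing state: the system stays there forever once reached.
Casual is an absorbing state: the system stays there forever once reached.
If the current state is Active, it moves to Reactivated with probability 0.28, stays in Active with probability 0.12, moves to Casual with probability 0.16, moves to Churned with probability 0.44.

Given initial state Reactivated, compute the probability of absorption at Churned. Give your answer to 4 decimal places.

0.4218

Let h(s) be the probability of absorption at Churned starting from transient state s. Then h(Churned) = 1 and h(Casual) = 0. By first-step analysis:
h(Reactivated) = 0.32·h(Reactivated) + 0.16·1 + 0.32·0 + 0.2·h(Active)
h(Active) = 0.28·h(Reactivated) + 0.44·1 + 0.16·0 + 0.12·h(Active)
Solving: h(Reactivated) = 0.4218, h(Active) = 0.6342.
Starting from Reactivated, the probability is 0.4218.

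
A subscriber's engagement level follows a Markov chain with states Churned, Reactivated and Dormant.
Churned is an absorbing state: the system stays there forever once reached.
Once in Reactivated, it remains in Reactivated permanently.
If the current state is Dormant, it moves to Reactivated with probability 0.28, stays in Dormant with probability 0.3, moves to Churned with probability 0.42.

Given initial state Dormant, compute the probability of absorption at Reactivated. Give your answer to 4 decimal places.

Let h(s) be the probability of absorption at Reactivated starting from transient state s. Then h(Reactivated) = 1 and h(Churned) = 0. By first-step analysis:
h(Dormant) = 0.42·0 + 0.28·1 + 0.3·h(Dormant)
Solving: h(Dormant) = 0.4000.
Starting from Dormant, the probability is 0.4000.

0.4000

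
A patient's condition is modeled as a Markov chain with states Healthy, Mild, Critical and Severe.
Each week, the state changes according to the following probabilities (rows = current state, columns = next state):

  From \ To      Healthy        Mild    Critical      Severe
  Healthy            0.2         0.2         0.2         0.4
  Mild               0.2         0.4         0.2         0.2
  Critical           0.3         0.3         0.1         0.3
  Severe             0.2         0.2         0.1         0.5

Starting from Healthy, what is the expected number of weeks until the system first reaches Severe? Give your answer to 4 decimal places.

3.0556

Let t(s) be the expected number of weeks to first reach Severe from state s, with t(Severe) = 0. Conditioning on the first week:
t(Healthy) = 1 + 0.2·t(Healthy) + 0.2·t(Mild) + 0.2·t(Critical)
t(Mild) = 1 + 0.2·t(Healthy) + 0.4·t(Mild) + 0.2·t(Critical)
t(Critical) = 1 + 0.3·t(Healthy) + 0.3·t(Mild) + 0.1·t(Critical)
Solving: t(Healthy) = 3.0556, t(Mild) = 3.8194, t(Critical) = 3.4028.
Expected weeks from Healthy to Severe: 3.0556.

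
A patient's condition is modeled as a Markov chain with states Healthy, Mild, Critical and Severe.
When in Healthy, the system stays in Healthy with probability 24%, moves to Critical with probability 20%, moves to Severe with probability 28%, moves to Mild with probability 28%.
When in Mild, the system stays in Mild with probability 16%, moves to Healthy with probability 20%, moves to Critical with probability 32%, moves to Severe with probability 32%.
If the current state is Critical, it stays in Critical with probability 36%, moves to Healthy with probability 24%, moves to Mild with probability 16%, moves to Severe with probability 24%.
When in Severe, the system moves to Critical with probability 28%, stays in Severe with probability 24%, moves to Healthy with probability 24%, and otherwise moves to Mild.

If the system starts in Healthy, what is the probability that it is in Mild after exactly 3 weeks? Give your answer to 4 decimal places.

0.2092

Propagate the distribution vector 3 weeks from Healthy.
After 0 weeks: (1.0000, 0.0000, 0.0000, 0.0000)
After 1 week: (0.2400, 0.2800, 0.2000, 0.2800)
After 2 weeks: (0.2288, 0.2112, 0.2880, 0.2720)
After 3 weeks: (0.2316, 0.2092, 0.2932, 0.2660)
P(in Mild after 3 weeks) = 0.2092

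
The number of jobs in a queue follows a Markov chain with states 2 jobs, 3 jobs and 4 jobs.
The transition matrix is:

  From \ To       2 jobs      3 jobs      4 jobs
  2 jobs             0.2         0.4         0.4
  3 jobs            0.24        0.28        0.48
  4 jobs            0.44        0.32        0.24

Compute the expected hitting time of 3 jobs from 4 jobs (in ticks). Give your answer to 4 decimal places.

Let t(s) be the expected number of ticks to first reach 3 jobs from state s, with t(3 jobs) = 0. Conditioning on the first tick:
t(2 jobs) = 1 + 0.2·t(2 jobs) + 0.4·t(4 jobs)
t(4 jobs) = 1 + 0.44·t(2 jobs) + 0.24·t(4 jobs)
Solving: t(2 jobs) = 2.6852, t(4 jobs) = 2.8704.
Expected ticks from 4 jobs to 3 jobs: 2.8704.

2.8704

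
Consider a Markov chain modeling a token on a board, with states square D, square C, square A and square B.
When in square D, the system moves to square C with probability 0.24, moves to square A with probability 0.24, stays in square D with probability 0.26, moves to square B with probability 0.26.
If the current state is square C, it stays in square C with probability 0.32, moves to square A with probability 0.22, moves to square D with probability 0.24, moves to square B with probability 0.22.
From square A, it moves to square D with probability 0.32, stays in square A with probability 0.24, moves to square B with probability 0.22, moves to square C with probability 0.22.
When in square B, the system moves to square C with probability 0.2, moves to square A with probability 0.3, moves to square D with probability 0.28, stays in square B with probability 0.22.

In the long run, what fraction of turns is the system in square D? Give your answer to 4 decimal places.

0.2746

Let the stationary distribution be π with π = πP and π_1 + π_2 + π_3 + π_4 = 1.
π_1 = 0.26·π_1 + 0.24·π_2 + 0.32·π_3 + 0.28·π_4
π_2 = 0.24·π_1 + 0.32·π_2 + 0.22·π_3 + 0.2·π_4
π_3 = 0.24·π_1 + 0.22·π_2 + 0.24·π_3 + 0.3·π_4
Solving with the normalization constraint gives π = (0.2746, 0.2454, 0.2490, 0.2310).
So the stationary probability of square D is 0.2746.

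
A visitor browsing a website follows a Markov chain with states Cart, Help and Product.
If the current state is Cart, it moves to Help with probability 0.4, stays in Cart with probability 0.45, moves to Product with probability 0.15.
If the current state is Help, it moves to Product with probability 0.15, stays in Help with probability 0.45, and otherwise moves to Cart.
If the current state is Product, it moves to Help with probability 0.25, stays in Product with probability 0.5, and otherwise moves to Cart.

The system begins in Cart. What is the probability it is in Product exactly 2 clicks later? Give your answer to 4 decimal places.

0.2025

Sum over the intermediate state after 1 click:
P = P(Cart→Cart)·P(Cart→Product) + P(Cart→Help)·P(Help→Product) + P(Cart→Product)·P(Product→Product)
  = 0.45×0.15 + 0.4×0.15 + 0.15×0.5
  = 0.0675 + 0.0600 + 0.0750 = 0.2025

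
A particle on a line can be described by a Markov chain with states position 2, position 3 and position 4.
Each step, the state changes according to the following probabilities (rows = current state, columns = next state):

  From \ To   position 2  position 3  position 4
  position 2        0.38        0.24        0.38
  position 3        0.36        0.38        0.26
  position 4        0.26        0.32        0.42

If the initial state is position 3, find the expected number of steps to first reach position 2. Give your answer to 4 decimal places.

Let t(s) be the expected number of steps to first reach position 2 from state s, with t(position 2) = 0. Conditioning on the first step:
t(position 3) = 1 + 0.38·t(position 3) + 0.26·t(position 4)
t(position 4) = 1 + 0.32·t(position 3) + 0.42·t(position 4)
Solving: t(position 3) = 3.0391, t(position 4) = 3.4009.
Expected steps from position 3 to position 2: 3.0391.

3.0391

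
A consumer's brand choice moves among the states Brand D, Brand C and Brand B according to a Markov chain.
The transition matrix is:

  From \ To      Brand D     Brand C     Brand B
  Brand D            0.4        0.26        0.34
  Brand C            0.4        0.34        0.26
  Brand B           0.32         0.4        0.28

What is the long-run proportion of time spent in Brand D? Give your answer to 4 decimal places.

0.3763

Let the stationary distribution be π with π = πP and π_1 + π_2 + π_3 = 1.
π_1 = 0.4·π_1 + 0.4·π_2 + 0.32·π_3
π_2 = 0.26·π_1 + 0.34·π_2 + 0.4·π_3
Solving with the normalization constraint gives π = (0.3763, 0.3277, 0.2960).
So the stationary probability of Brand D is 0.3763.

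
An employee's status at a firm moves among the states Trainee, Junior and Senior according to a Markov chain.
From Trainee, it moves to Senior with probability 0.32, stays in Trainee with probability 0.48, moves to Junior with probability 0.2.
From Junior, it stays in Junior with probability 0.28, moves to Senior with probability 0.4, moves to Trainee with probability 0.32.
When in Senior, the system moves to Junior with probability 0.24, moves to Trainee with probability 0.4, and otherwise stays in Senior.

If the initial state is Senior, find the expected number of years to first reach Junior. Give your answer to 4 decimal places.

Let t(s) be the expected number of years to first reach Junior from state s, with t(Junior) = 0. Conditioning on the first year:
t(Trainee) = 1 + 0.48·t(Trainee) + 0.32·t(Senior)
t(Senior) = 1 + 0.4·t(Trainee) + 0.36·t(Senior)
Solving: t(Trainee) = 4.6875, t(Senior) = 4.4922.
Expected years from Senior to Junior: 4.4922.

4.4922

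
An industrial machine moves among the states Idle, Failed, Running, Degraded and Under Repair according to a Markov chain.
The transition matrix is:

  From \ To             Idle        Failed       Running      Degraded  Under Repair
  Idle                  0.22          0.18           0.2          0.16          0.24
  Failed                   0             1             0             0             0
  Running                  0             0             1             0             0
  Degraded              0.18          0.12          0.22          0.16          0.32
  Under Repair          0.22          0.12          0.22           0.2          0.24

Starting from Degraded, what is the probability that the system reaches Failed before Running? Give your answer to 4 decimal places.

0.3792

Let h(s) be the probability of absorption at Failed starting from transient state s. Then h(Failed) = 1 and h(Running) = 0. By first-step analysis:
h(Idle) = 0.22·h(Idle) + 0.18·1 + 0.2·0 + 0.16·h(Degraded) + 0.24·h(Under Repair)
h(Degraded) = 0.18·h(Idle) + 0.12·1 + 0.22·0 + 0.16·h(Degraded) + 0.32·h(Under Repair)
h(Under Repair) = 0.22·h(Idle) + 0.12·1 + 0.22·0 + 0.2·h(Degraded) + 0.24·h(Under Repair)
Solving: h(Idle) = 0.4258, h(Degraded) = 0.3792, h(Under Repair) = 0.3809.
Starting from Degraded, the probability is 0.3792.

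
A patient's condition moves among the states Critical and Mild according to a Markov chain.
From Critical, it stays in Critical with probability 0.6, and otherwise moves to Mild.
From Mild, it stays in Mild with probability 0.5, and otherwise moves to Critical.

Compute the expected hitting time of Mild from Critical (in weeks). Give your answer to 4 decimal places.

Let t(s) be the expected number of weeks to first reach Mild from state s, with t(Mild) = 0. Conditioning on the first week:
t(Critical) = 1 + 0.6·t(Critical)
Solving: t(Critical) = 2.5000.
Expected weeks from Critical to Mild: 2.5000.

2.5000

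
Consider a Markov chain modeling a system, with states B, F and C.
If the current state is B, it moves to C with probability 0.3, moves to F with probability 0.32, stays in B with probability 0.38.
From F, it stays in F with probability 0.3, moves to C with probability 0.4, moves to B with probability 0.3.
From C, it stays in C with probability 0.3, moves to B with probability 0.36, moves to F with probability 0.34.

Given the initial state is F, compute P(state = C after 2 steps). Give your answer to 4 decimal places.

0.3300

Sum over the intermediate state after 1 step:
P = P(F→B)·P(B→C) + P(F→F)·P(F→C) + P(F→C)·P(C→C)
  = 0.3×0.3 + 0.3×0.4 + 0.4×0.3
  = 0.0900 + 0.1200 + 0.1200 = 0.3300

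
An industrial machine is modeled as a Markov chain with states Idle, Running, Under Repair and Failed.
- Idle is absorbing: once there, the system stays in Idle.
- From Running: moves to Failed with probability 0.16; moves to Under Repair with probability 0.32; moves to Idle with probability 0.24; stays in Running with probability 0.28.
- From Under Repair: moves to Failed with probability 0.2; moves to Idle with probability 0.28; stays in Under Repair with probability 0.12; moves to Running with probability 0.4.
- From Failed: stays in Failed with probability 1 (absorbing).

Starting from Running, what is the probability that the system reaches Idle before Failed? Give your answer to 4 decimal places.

0.5949

Let h(s) be the probability of absorption at Idle starting from transient state s. Then h(Idle) = 1 and h(Failed) = 0. By first-step analysis:
h(Running) = 0.24·1 + 0.28·h(Running) + 0.32·h(Under Repair) + 0.16·0
h(Under Repair) = 0.28·1 + 0.4·h(Running) + 0.12·h(Under Repair) + 0.2·0
Solving: h(Running) = 0.5949, h(Under Repair) = 0.5886.
Starting from Running, the probability is 0.5949.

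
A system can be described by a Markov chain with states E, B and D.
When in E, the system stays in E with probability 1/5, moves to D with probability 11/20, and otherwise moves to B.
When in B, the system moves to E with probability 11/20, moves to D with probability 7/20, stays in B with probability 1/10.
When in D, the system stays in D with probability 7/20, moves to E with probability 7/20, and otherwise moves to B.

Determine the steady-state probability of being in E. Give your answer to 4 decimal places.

Let the stationary distribution be π with π = πP and π_1 + π_2 + π_3 = 1.
π_1 = 0.2·π_1 + 0.55·π_2 + 0.35·π_3
π_2 = 0.25·π_1 + 0.1·π_2 + 0.3·π_3
Solving with the normalization constraint gives π = (0.3453, 0.2356, 0.4191).
So the stationary probability of E is 0.3453.

0.3453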